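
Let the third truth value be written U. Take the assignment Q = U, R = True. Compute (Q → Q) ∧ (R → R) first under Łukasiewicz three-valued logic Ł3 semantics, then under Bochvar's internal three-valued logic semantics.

True; U

In Łukasiewicz three-valued logic Ł3: Q → Q = U → U = True
R → R = True → True = True
(Q → Q) ∧ (R → R) = True ∧ True = True
In Bochvar's internal three-valued logic: Q → Q = U → U = U
R → R = True → True = True
(Q → Q) ∧ (R → R) = U ∧ True = U
They differ because Łukasiewicz three-valued logic Ł3 and Bochvar's internal three-valued logic treat U differently under the binary connectives.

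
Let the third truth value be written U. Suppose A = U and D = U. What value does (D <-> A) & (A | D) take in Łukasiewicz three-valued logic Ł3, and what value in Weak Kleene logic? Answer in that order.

U; U

In Łukasiewicz three-valued logic Ł3: D <-> A = U <-> U = 1  [1 − |½−½|]
A | D = U | U = U
(D <-> A) & (A | D) = 1 & U = U
In Weak Kleene logic: D <-> A = U <-> U = U
A | D = U | U = U
(D <-> A) & (A | D) = U & U = U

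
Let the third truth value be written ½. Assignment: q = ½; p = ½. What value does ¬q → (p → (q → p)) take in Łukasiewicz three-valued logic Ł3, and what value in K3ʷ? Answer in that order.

In Łukasiewicz three-valued logic Ł3: ¬q = ¬½ = ½
q → p = ½ → ½ = 1  [min(1, 1−½+½)]
p → (q → p) = ½ → 1 = 1
¬q → (p → (q → p)) = ½ → 1 = 1
In K3ʷ: ¬q = ¬½ = ½
q → p = ½ → ½ = ½  [any arg is the third value ⇒ result is the third value]
p → (q → p) = ½ → ½ = ½
¬q → (p → (q → p)) = ½ → ½ = ½
They differ because Łukasiewicz three-valued logic Ł3 and K3ʷ treat ½ differently under the binary connectives.

1; ½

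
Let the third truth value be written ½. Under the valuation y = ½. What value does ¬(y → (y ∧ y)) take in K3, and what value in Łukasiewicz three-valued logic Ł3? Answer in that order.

In K3: y ∧ y = ½ ∧ ½ = ½
y → (y ∧ y) = ½ → ½ = ½
¬(y → (y ∧ y)) = ¬½ = ½
In Łukasiewicz three-valued logic Ł3: y ∧ y = ½ ∧ ½ = ½
y → (y ∧ y) = ½ → ½ = 1  [min(1, 1−½+½)]
¬(y → (y ∧ y)) = ¬1 = 0
They differ because K3 and Łukasiewicz three-valued logic Ł3 treat ½ differently under implication.

½; 0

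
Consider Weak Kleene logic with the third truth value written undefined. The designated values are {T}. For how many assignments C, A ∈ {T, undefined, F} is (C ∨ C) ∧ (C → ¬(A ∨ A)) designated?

1

Designated under: (C=T, A=F).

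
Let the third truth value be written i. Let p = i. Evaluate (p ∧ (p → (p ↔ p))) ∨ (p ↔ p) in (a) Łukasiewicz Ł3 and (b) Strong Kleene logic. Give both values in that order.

true; i

In Łukasiewicz Ł3: p ↔ p = i ↔ i = true  [1 − |½−½|]
p → (p ↔ p) = i → true = true
p ∧ (p → (p ↔ p)) = i ∧ true = i
p ↔ p = i ↔ i = true
(p ∧ (p → (p ↔ p))) ∨ (p ↔ p) = i ∨ true = true
In Strong Kleene logic: p ↔ p = i ↔ i = i
p → (p ↔ p) = i → i = i  [¬i ∨ i]
p ∧ (p → (p ↔ p)) = i ∧ i = i
p ↔ p = i ↔ i = i
(p ∧ (p → (p ↔ p))) ∨ (p ↔ p) = i ∨ i = i
They differ because Łukasiewicz Ł3 and Strong Kleene logic treat i differently under implication.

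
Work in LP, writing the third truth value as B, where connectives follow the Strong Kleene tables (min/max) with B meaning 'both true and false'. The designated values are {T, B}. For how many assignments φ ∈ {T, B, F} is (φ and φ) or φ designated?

2

φ=T: T ✓
φ=B: B ✓
φ=F: F ·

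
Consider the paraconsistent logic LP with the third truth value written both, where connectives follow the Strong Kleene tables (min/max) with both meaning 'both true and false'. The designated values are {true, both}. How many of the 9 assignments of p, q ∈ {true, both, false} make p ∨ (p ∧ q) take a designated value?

Of the 9 assignments, 6 give a value in {true, both}.

6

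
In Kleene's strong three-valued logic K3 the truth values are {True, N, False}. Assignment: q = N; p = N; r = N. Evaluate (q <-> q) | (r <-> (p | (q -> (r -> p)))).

q <-> q = N <-> N = N
r -> p = N -> N = N  [~N | N]
q -> (r -> p) = N -> N = N
p | (q -> (r -> p)) = N | N = N
r <-> (p | (q -> (r -> p))) = N <-> N = N
(q <-> q) | (r <-> (p | (q -> (r -> p)))) = N | N = N

N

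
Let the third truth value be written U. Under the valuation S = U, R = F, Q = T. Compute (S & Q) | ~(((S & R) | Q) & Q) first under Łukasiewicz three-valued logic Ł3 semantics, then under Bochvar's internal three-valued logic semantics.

In Łukasiewicz three-valued logic Ł3: S & Q = U & T = U
S & R = U & F = F
(S & R) | Q = F | T = T
((S & R) | Q) & Q = T & T = T
~(((S & R) | Q) & Q) = ~T = F
(S & Q) | ~(((S & R) | Q) & Q) = U | F = U
In Bochvar's internal three-valued logic: S & Q = U & T = U
S & R = U & F = U
(S & R) | Q = U | T = U
((S & R) | Q) & Q = U & T = U
~(((S & R) | Q) & Q) = ~U = U
(S & Q) | ~(((S & R) | Q) & Q) = U | U = U

U; U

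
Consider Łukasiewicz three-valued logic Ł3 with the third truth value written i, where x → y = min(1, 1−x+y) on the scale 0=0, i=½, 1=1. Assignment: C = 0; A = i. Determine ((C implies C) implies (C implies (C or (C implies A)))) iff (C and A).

0

C implies C = 0 implies 0 = 1
C implies A = 0 implies i = 1  [min(1, 1−0+½)]
C or (C implies A) = 0 or 1 = 1
C implies (C or (C implies A)) = 0 implies 1 = 1
(C implies C) implies (C implies (C or (C implies A))) = 1 implies 1 = 1
C and A = 0 and i = 0
((C implies C) implies (C implies (C or (C implies A)))) iff (C and A) = 1 iff 0 = 0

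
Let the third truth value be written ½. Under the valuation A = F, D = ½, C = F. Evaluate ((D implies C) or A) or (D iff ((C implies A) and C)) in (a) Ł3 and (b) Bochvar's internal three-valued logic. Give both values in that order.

In Ł3: D implies C = ½ implies F = ½
(D implies C) or A = ½ or F = ½
C implies A = F implies F = T
(C implies A) and C = T and F = F
D iff ((C implies A) and C) = ½ iff F = ½
((D implies C) or A) or (D iff ((C implies A) and C)) = ½ or ½ = ½
In Bochvar's internal three-valued logic: D implies C = ½ implies F = ½  [any arg is the third value ⇒ result is the third value]
(D implies C) or A = ½ or F = ½
C implies A = F implies F = T
(C implies A) and C = T and F = F
D iff ((C implies A) and C) = ½ iff F = ½
((D implies C) or A) or (D iff ((C implies A) and C)) = ½ or ½ = ½

½; ½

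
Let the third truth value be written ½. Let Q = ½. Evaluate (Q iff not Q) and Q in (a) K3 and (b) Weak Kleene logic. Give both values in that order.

In K3: not Q = not ½ = ½
Q iff not Q = ½ iff ½ = ½
(Q iff not Q) and Q = ½ and ½ = ½
In Weak Kleene logic: not Q = not ½ = ½
Q iff not Q = ½ iff ½ = ½
(Q iff not Q) and Q = ½ and ½ = ½

½; ½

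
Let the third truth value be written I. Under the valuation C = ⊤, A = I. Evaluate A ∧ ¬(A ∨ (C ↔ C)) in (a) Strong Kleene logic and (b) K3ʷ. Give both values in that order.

⊥; I

In Strong Kleene logic: C ↔ C = ⊤ ↔ ⊤ = ⊤
A ∨ (C ↔ C) = I ∨ ⊤ = ⊤
¬(A ∨ (C ↔ C)) = ¬⊤ = ⊥
A ∧ ¬(A ∨ (C ↔ C)) = I ∧ ⊥ = ⊥
In K3ʷ: C ↔ C = ⊤ ↔ ⊤ = ⊤
A ∨ (C ↔ C) = I ∨ ⊤ = I
¬(A ∨ (C ↔ C)) = ¬I = I
A ∧ ¬(A ∨ (C ↔ C)) = I ∧ I = I
They differ because Strong Kleene logic and K3ʷ treat I differently under the binary connectives.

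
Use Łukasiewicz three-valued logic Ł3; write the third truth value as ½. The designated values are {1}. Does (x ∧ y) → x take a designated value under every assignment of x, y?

Yes

Every assignment of x, y over {1, ½, 0} gives a value in {1}.
In particular, with x=½, y=½: (x ∧ y) → x = 1.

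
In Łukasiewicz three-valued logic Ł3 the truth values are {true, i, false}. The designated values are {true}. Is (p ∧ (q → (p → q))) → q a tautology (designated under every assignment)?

Countermodel: p=true, q=i gives i, which is not designated.

No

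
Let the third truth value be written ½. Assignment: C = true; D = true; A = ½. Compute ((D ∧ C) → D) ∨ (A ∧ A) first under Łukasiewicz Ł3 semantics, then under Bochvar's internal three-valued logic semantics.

true; ½

In Łukasiewicz Ł3: D ∧ C = true ∧ true = true
(D ∧ C) → D = true → true = true
A ∧ A = ½ ∧ ½ = ½
((D ∧ C) → D) ∨ (A ∧ A) = true ∨ ½ = true
In Bochvar's internal three-valued logic: D ∧ C = true ∧ true = true
(D ∧ C) → D = true → true = true
A ∧ A = ½ ∧ ½ = ½
((D ∧ C) → D) ∨ (A ∧ A) = true ∨ ½ = ½
They differ because Łukasiewicz Ł3 and Bochvar's internal three-valued logic treat ½ differently under the binary connectives.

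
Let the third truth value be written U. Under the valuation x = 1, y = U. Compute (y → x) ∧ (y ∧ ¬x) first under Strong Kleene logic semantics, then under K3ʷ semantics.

0; U

In Strong Kleene logic: y → x = U → 1 = 1  [¬U ∨ 1]
¬x = ¬1 = 0
y ∧ ¬x = U ∧ 0 = 0
(y → x) ∧ (y ∧ ¬x) = 1 ∧ 0 = 0
In K3ʷ: y → x = U → 1 = U
¬x = ¬1 = 0
y ∧ ¬x = U ∧ 0 = U
(y → x) ∧ (y ∧ ¬x) = U ∧ U = U
They differ because Strong Kleene logic and K3ʷ treat U differently under the binary connectives.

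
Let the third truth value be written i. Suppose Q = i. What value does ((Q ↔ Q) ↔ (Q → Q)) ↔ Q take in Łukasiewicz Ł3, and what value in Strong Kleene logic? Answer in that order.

In Łukasiewicz Ł3: Q ↔ Q = i ↔ i = True
Q → Q = i → i = True
(Q ↔ Q) ↔ (Q → Q) = True ↔ True = True
((Q ↔ Q) ↔ (Q → Q)) ↔ Q = True ↔ i = i
In Strong Kleene logic: Q ↔ Q = i ↔ i = i
Q → Q = i → i = i
(Q ↔ Q) ↔ (Q → Q) = i ↔ i = i
((Q ↔ Q) ↔ (Q → Q)) ↔ Q = i ↔ i = i

i; i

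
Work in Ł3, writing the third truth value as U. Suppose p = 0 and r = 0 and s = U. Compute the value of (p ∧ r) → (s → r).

1

p ∧ r = 0 ∧ 0 = 0
s → r = U → 0 = U  [min(1, 1−½+0)]
(p ∧ r) → (s → r) = 0 → U = 1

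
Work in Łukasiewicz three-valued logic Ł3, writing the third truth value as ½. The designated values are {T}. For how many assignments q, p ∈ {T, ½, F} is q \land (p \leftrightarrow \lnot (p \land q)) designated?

1

Designated under: (q=T, p=½).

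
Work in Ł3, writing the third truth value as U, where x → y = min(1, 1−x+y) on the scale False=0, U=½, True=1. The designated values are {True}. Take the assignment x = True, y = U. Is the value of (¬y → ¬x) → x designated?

Yes

¬y = ¬U = U
¬x = ¬True = False
¬y → ¬x = U → False = U
(¬y → ¬x) → x = U → True = True
True ∈ {True}.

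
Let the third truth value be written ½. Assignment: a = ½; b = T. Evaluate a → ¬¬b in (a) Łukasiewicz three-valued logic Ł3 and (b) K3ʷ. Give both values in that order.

In Łukasiewicz three-valued logic Ł3: ¬b = ¬T = F
¬¬b = ¬F = T
a → ¬¬b = ½ → T = T
In K3ʷ: ¬b = ¬T = F
¬¬b = ¬F = T
a → ¬¬b = ½ → T = ½
They differ because Łukasiewicz three-valued logic Ł3 and K3ʷ treat ½ differently under the binary connectives.

T; ½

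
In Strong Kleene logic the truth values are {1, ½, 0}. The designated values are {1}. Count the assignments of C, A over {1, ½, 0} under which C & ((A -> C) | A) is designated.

3

Designated under: (C=1, A=1); (C=1, A=½); (C=1, A=0).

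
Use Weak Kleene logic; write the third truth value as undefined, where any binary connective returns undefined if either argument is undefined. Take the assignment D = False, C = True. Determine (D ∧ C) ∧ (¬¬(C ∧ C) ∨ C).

D ∧ C = False ∧ True = False
C ∧ C = True ∧ True = True
¬(C ∧ C) = ¬True = False
¬¬(C ∧ C) = ¬False = True
¬¬(C ∧ C) ∨ C = True ∨ True = True
(D ∧ C) ∧ (¬¬(C ∧ C) ∨ C) = False ∧ True = False

False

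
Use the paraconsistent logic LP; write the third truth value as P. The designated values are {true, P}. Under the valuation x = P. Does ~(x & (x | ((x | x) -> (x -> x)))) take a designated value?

Yes

x | x = P | P = P
x -> x = P -> P = P  [~P | P]
(x | x) -> (x -> x) = P -> P = P
x | ((x | x) -> (x -> x)) = P | P = P
x & (x | ((x | x) -> (x -> x))) = P & P = P
~(x & (x | ((x | x) -> (x -> x)))) = ~P = P
P ∈ {true, P}.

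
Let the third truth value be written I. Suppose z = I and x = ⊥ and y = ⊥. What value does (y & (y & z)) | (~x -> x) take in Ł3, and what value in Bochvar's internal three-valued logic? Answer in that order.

⊥; I

In Ł3: y & z = ⊥ & I = ⊥
y & (y & z) = ⊥ & ⊥ = ⊥
~x = ~⊥ = ⊤
~x -> x = ⊤ -> ⊥ = ⊥
(y & (y & z)) | (~x -> x) = ⊥ | ⊥ = ⊥
In Bochvar's internal three-valued logic: y & z = ⊥ & I = I
y & (y & z) = ⊥ & I = I
~x = ~⊥ = ⊤
~x -> x = ⊤ -> ⊥ = ⊥
(y & (y & z)) | (~x -> x) = I | ⊥ = I
They differ because Ł3 and Bochvar's internal three-valued logic treat I differently under the binary connectives.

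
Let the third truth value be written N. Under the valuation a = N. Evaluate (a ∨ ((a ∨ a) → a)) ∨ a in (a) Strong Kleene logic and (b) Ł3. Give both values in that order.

In Strong Kleene logic: a ∨ a = N ∨ N = N
(a ∨ a) → a = N → N = N  [¬N ∨ N]
a ∨ ((a ∨ a) → a) = N ∨ N = N
(a ∨ ((a ∨ a) → a)) ∨ a = N ∨ N = N
In Ł3: a ∨ a = N ∨ N = N
(a ∨ a) → a = N → N = True  [min(1, 1−½+½)]
a ∨ ((a ∨ a) → a) = N ∨ True = True
(a ∨ ((a ∨ a) → a)) ∨ a = True ∨ N = True
They differ because Strong Kleene logic and Ł3 treat N differently under implication.

N; True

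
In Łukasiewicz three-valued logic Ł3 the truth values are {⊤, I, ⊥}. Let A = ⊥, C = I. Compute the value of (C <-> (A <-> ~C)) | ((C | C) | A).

~C = ~I = I
A <-> ~C = ⊥ <-> I = I
C <-> (A <-> ~C) = I <-> I = ⊤
C | C = I | I = I
(C | C) | A = I | ⊥ = I
(C <-> (A <-> ~C)) | ((C | C) | A) = ⊤ | I = ⊤

⊤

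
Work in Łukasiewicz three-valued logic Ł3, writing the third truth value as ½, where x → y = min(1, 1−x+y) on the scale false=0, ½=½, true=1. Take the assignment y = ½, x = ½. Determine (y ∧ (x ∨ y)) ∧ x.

x ∨ y = ½ ∨ ½ = ½
y ∧ (x ∨ y) = ½ ∧ ½ = ½
(y ∧ (x ∨ y)) ∧ x = ½ ∧ ½ = ½

½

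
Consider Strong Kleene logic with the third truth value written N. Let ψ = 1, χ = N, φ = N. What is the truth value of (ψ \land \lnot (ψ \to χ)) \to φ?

N

ψ \to χ = 1 \to N = N
\lnot (ψ \to χ) = \lnot N = N
ψ \land \lnot (ψ \to χ) = 1 \land N = N
(ψ \land \lnot (ψ \to χ)) \to φ = N \to N = N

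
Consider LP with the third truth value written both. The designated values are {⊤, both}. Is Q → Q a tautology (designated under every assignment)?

Yes

Every assignment of Q over {⊤, both, ⊥} gives a value in {⊤, both}.
In particular, with Q=both: Q → Q = both.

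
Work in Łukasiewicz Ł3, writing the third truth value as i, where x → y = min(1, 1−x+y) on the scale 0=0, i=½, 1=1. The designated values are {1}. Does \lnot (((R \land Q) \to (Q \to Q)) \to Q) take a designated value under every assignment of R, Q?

Countermodel: R=1, Q=1 gives 0, which is not designated.

No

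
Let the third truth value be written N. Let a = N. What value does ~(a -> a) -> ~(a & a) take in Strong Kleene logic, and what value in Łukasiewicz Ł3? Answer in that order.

N; True

In Strong Kleene logic: a -> a = N -> N = N
~(a -> a) = ~N = N
a & a = N & N = N
~(a & a) = ~N = N
~(a -> a) -> ~(a & a) = N -> N = N
In Łukasiewicz Ł3: a -> a = N -> N = True  [min(1, 1−½+½)]
~(a -> a) = ~True = False
a & a = N & N = N
~(a & a) = ~N = N
~(a -> a) -> ~(a & a) = False -> N = True
They differ because Strong Kleene logic and Łukasiewicz Ł3 treat N differently under implication.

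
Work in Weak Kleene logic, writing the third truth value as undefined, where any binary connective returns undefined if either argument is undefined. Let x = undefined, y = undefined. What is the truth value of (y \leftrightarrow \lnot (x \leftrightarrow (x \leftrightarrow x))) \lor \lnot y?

x \leftrightarrow x = undefined \leftrightarrow undefined = undefined
x \leftrightarrow (x \leftrightarrow x) = undefined \leftrightarrow undefined = undefined
\lnot (x \leftrightarrow (x \leftrightarrow x)) = \lnot undefined = undefined
y \leftrightarrow \lnot (x \leftrightarrow (x \leftrightarrow x)) = undefined \leftrightarrow undefined = undefined
\lnot y = \lnot undefined = undefined
(y \leftrightarrow \lnot (x \leftrightarrow (x \leftrightarrow x))) \lor \lnot y = undefined \lor undefined = undefined

undefined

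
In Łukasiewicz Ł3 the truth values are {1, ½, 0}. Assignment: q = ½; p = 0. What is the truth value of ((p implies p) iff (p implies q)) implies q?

p implies p = 0 implies 0 = 1
p implies q = 0 implies ½ = 1  [min(1, 1−0+½)]
(p implies p) iff (p implies q) = 1 iff 1 = 1
((p implies p) iff (p implies q)) implies q = 1 implies ½ = ½

½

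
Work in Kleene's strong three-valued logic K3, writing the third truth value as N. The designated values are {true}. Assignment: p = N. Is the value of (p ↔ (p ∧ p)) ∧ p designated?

No

p ∧ p = N ∧ N = N
p ↔ (p ∧ p) = N ↔ N = N
(p ↔ (p ∧ p)) ∧ p = N ∧ N = N
N ∉ {true}.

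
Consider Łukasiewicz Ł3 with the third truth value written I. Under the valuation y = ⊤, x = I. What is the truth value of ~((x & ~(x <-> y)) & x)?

x <-> y = I <-> ⊤ = I  [1 − |½−1|]
~(x <-> y) = ~I = I
x & ~(x <-> y) = I & I = I
(x & ~(x <-> y)) & x = I & I = I
~((x & ~(x <-> y)) & x) = ~I = I

I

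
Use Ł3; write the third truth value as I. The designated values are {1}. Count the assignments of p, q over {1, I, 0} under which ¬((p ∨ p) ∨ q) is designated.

1

Designated under: (p=0, q=0).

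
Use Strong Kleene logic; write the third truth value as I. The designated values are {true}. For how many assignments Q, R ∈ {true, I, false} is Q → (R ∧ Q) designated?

Designated under: (Q=true, R=true); (Q=false, R=true); (Q=false, R=I); (Q=false, R=false).

4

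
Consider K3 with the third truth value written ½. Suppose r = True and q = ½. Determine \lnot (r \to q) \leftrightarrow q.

r \to q = True \to ½ = ½
\lnot (r \to q) = \lnot ½ = ½
\lnot (r \to q) \leftrightarrow q = ½ \leftrightarrow ½ = ½

½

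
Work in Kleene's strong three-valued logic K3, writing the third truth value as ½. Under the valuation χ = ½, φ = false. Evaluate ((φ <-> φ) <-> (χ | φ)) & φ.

false

φ <-> φ = false <-> false = true
χ | φ = ½ | false = ½
(φ <-> φ) <-> (χ | φ) = true <-> ½ = ½
((φ <-> φ) <-> (χ | φ)) & φ = ½ & false = false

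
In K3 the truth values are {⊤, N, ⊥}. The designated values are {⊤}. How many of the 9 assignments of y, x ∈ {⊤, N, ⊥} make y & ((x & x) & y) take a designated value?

1

Designated under: (y=⊤, x=⊤).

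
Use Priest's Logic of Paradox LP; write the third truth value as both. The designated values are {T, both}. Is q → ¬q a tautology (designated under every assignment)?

No

Countermodel: q=T gives F, which is not designated.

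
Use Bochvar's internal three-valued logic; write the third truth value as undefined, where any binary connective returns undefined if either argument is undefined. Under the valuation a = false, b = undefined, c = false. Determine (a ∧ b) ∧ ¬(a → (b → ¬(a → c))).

a ∧ b = false ∧ undefined = undefined
a → c = false → false = true
¬(a → c) = ¬true = false
b → ¬(a → c) = undefined → false = undefined
a → (b → ¬(a → c)) = false → undefined = undefined
¬(a → (b → ¬(a → c))) = ¬undefined = undefined
(a ∧ b) ∧ ¬(a → (b → ¬(a → c))) = undefined ∧ undefined = undefined

undefined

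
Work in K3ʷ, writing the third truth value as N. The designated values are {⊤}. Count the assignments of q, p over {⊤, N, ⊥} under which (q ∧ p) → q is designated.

Designated under: (q=⊤, p=⊤); (q=⊤, p=⊥); (q=⊥, p=⊤); (q=⊥, p=⊥).

4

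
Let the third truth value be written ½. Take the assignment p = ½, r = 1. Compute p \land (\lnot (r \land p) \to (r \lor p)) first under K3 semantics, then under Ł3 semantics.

In K3: r \land p = 1 \land ½ = ½
\lnot (r \land p) = \lnot ½ = ½
r \lor p = 1 \lor ½ = 1
\lnot (r \land p) \to (r \lor p) = ½ \to 1 = 1  [\lnot ½ \lor 1]
p \land (\lnot (r \land p) \to (r \lor p)) = ½ \land 1 = ½
In Ł3: r \land p = 1 \land ½ = ½
\lnot (r \land p) = \lnot ½ = ½
r \lor p = 1 \lor ½ = 1
\lnot (r \land p) \to (r \lor p) = ½ \to 1 = 1
p \land (\lnot (r \land p) \to (r \lor p)) = ½ \land 1 = ½

½; ½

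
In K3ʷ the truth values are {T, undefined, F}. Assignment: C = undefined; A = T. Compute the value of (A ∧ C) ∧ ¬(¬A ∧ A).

A ∧ C = T ∧ undefined = undefined
¬A = ¬T = F
¬A ∧ A = F ∧ T = F
¬(¬A ∧ A) = ¬F = T
(A ∧ C) ∧ ¬(¬A ∧ A) = undefined ∧ T = undefined

undefined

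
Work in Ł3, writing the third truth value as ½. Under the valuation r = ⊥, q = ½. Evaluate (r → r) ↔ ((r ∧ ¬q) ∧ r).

r → r = ⊥ → ⊥ = ⊤
¬q = ¬½ = ½
r ∧ ¬q = ⊥ ∧ ½ = ⊥
(r ∧ ¬q) ∧ r = ⊥ ∧ ⊥ = ⊥
(r → r) ↔ ((r ∧ ¬q) ∧ r) = ⊤ ↔ ⊥ = ⊥

⊥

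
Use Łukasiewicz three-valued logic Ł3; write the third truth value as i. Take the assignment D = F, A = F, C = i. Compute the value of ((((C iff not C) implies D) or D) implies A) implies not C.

i

not C = not i = i
C iff not C = i iff i = T  [1 − |½−½|]
(C iff not C) implies D = T implies F = F
((C iff not C) implies D) or D = F or F = F
(((C iff not C) implies D) or D) implies A = F implies F = T
not C = not i = i
((((C iff not C) implies D) or D) implies A) implies not C = T implies i = i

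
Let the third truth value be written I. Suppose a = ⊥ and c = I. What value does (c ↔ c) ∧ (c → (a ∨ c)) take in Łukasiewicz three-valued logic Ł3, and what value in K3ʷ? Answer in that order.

In Łukasiewicz three-valued logic Ł3: c ↔ c = I ↔ I = ⊤  [1 − |½−½|]
a ∨ c = ⊥ ∨ I = I
c → (a ∨ c) = I → I = ⊤
(c ↔ c) ∧ (c → (a ∨ c)) = ⊤ ∧ ⊤ = ⊤
In K3ʷ: c ↔ c = I ↔ I = I
a ∨ c = ⊥ ∨ I = I
c → (a ∨ c) = I → I = I
(c ↔ c) ∧ (c → (a ∨ c)) = I ∧ I = I
They differ because Łukasiewicz three-valued logic Ł3 and K3ʷ treat I differently under the binary connectives.

⊤; I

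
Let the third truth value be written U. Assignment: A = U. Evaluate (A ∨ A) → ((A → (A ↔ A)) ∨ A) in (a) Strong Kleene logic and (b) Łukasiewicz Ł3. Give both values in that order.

U; true

In Strong Kleene logic: A ∨ A = U ∨ U = U
A ↔ A = U ↔ U = U
A → (A ↔ A) = U → U = U
(A → (A ↔ A)) ∨ A = U ∨ U = U
(A ∨ A) → ((A → (A ↔ A)) ∨ A) = U → U = U
In Łukasiewicz Ł3: A ∨ A = U ∨ U = U
A ↔ A = U ↔ U = true  [1 − |½−½|]
A → (A ↔ A) = U → true = true
(A → (A ↔ A)) ∨ A = true ∨ U = true
(A ∨ A) → ((A → (A ↔ A)) ∨ A) = U → true = true
They differ because Strong Kleene logic and Łukasiewicz Ł3 treat U differently under implication.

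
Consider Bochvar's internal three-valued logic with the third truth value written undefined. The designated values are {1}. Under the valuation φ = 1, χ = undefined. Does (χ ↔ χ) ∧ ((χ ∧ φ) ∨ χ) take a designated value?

χ ↔ χ = undefined ↔ undefined = undefined
χ ∧ φ = undefined ∧ 1 = undefined
(χ ∧ φ) ∨ χ = undefined ∨ undefined = undefined
(χ ↔ χ) ∧ ((χ ∧ φ) ∨ χ) = undefined ∧ undefined = undefined
undefined ∉ {1}.

No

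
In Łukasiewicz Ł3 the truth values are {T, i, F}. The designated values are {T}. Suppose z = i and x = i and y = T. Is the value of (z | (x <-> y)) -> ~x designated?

x <-> y = i <-> T = i  [1 − |½−1|]
z | (x <-> y) = i | i = i
~x = ~i = i
(z | (x <-> y)) -> ~x = i -> i = T
T ∈ {T}.

Yes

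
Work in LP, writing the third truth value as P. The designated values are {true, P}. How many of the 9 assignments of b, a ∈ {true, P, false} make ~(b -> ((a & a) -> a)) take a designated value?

2

Designated under: (b=true, a=P); (b=P, a=P).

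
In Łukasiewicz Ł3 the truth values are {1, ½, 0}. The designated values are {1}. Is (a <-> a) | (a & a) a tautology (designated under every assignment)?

Every assignment of a over {1, ½, 0} gives a value in {1}.
In particular, with a=½: (a <-> a) | (a & a) = 1.

Yes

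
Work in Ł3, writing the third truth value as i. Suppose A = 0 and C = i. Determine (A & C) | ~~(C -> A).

A & C = 0 & i = 0
C -> A = i -> 0 = i
~(C -> A) = ~i = i
~~(C -> A) = ~i = i
(A & C) | ~~(C -> A) = 0 | i = i

i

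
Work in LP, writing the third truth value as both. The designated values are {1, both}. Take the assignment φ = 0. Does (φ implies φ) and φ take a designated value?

No

φ implies φ = 0 implies 0 = 1
(φ implies φ) and φ = 1 and 0 = 0
0 ∉ {1, both}.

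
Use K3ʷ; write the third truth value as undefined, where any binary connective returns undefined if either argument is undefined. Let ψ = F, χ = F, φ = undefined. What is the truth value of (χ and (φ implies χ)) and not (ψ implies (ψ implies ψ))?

φ implies χ = undefined implies F = undefined
χ and (φ implies χ) = F and undefined = undefined
ψ implies ψ = F implies F = T
ψ implies (ψ implies ψ) = F implies T = T
not (ψ implies (ψ implies ψ)) = not T = F
(χ and (φ implies χ)) and not (ψ implies (ψ implies ψ)) = undefined and F = undefined

undefined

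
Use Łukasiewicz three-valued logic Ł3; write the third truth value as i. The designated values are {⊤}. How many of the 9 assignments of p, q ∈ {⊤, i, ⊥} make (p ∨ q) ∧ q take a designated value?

Designated under: (p=⊤, q=⊤); (p=i, q=⊤); (p=⊥, q=⊤).

3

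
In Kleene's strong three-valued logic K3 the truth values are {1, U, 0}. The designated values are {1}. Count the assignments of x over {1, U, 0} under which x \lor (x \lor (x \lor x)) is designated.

1

x=1: 1 ✓
x=U: U ·
x=0: 0 ·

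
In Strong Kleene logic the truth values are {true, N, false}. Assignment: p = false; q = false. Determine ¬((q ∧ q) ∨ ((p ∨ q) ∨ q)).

true

q ∧ q = false ∧ false = false
p ∨ q = false ∨ false = false
(p ∨ q) ∨ q = false ∨ false = false
(q ∧ q) ∨ ((p ∨ q) ∨ q) = false ∨ false = false
¬((q ∧ q) ∨ ((p ∨ q) ∨ q)) = ¬false = true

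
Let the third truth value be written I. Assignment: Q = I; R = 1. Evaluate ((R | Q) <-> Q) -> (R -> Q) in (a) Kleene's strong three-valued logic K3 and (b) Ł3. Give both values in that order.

In Kleene's strong three-valued logic K3: R | Q = 1 | I = 1
(R | Q) <-> Q = 1 <-> I = I
R -> Q = 1 -> I = I  [~1 | I]
((R | Q) <-> Q) -> (R -> Q) = I -> I = I
In Ł3: R | Q = 1 | I = 1
(R | Q) <-> Q = 1 <-> I = I  [1 − |1−½|]
R -> Q = 1 -> I = I
((R | Q) <-> Q) -> (R -> Q) = I -> I = 1
They differ because Kleene's strong three-valued logic K3 and Ł3 treat I differently under implication.

I; 1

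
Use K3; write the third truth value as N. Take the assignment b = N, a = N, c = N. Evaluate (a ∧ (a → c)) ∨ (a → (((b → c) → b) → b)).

a → c = N → N = N
a ∧ (a → c) = N ∧ N = N
b → c = N → N = N
(b → c) → b = N → N = N
((b → c) → b) → b = N → N = N
a → (((b → c) → b) → b) = N → N = N
(a ∧ (a → c)) ∨ (a → (((b → c) → b) → b)) = N ∨ N = N

N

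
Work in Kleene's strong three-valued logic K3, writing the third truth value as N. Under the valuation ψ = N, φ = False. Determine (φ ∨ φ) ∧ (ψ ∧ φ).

φ ∨ φ = False ∨ False = False
ψ ∧ φ = N ∧ False = False
(φ ∨ φ) ∧ (ψ ∧ φ) = False ∧ False = False

False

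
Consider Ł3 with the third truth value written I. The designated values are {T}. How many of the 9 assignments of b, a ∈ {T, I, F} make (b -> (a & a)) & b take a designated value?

1

Designated under: (b=T, a=T).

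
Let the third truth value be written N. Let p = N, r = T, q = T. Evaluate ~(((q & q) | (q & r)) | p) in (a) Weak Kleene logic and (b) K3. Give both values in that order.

N; F

In Weak Kleene logic: q & q = T & T = T
q & r = T & T = T
(q & q) | (q & r) = T | T = T
((q & q) | (q & r)) | p = T | N = N
~(((q & q) | (q & r)) | p) = ~N = N
In K3: q & q = T & T = T
q & r = T & T = T
(q & q) | (q & r) = T | T = T
((q & q) | (q & r)) | p = T | N = T
~(((q & q) | (q & r)) | p) = ~T = F
They differ because Weak Kleene logic and K3 treat N differently under the binary connectives.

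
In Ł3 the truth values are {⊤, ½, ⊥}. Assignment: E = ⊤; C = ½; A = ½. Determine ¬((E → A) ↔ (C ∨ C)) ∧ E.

E → A = ⊤ → ½ = ½  [min(1, 1−1+½)]
C ∨ C = ½ ∨ ½ = ½
(E → A) ↔ (C ∨ C) = ½ ↔ ½ = ⊤
¬((E → A) ↔ (C ∨ C)) = ¬⊤ = ⊥
¬((E → A) ↔ (C ∨ C)) ∧ E = ⊥ ∧ ⊤ = ⊥

⊥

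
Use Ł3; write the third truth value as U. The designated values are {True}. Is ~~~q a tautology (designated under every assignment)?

Countermodel: q=True gives False, which is not designated.

No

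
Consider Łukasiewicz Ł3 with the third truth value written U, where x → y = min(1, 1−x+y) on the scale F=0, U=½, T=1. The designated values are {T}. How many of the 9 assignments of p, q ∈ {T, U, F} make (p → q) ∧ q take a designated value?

3

Designated under: (p=T, q=T); (p=U, q=T); (p=F, q=T).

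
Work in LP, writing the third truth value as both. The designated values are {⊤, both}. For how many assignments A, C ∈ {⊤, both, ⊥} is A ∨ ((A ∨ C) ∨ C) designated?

Of the 9 assignments, 8 give a value in {⊤, both}.

8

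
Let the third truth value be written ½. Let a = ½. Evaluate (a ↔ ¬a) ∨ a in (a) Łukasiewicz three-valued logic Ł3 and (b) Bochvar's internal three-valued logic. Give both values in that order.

In Łukasiewicz three-valued logic Ł3: ¬a = ¬½ = ½
a ↔ ¬a = ½ ↔ ½ = T
(a ↔ ¬a) ∨ a = T ∨ ½ = T
In Bochvar's internal three-valued logic: ¬a = ¬½ = ½
a ↔ ¬a = ½ ↔ ½ = ½
(a ↔ ¬a) ∨ a = ½ ∨ ½ = ½
They differ because Łukasiewicz three-valued logic Ł3 and Bochvar's internal three-valued logic treat ½ differently under the binary connectives.

T; ½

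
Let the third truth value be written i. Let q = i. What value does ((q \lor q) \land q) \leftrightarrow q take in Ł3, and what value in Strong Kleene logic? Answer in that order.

1; i

In Ł3: q \lor q = i \lor i = i
(q \lor q) \land q = i \land i = i
((q \lor q) \land q) \leftrightarrow q = i \leftrightarrow i = 1  [1 − |½−½|]
In Strong Kleene logic: q \lor q = i \lor i = i
(q \lor q) \land q = i \land i = i
((q \lor q) \land q) \leftrightarrow q = i \leftrightarrow i = i
They differ because Ł3 and Strong Kleene logic treat i differently under implication.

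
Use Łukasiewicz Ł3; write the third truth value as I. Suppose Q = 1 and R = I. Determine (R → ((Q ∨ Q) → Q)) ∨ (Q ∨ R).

Q ∨ Q = 1 ∨ 1 = 1
(Q ∨ Q) → Q = 1 → 1 = 1
R → ((Q ∨ Q) → Q) = I → 1 = 1  [min(1, 1−½+1)]
Q ∨ R = 1 ∨ I = 1
(R → ((Q ∨ Q) → Q)) ∨ (Q ∨ R) = 1 ∨ 1 = 1

1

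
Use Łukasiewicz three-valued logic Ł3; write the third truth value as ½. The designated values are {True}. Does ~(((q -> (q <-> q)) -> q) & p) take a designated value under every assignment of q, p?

No

Countermodel: q=True, p=True gives False, which is not designated.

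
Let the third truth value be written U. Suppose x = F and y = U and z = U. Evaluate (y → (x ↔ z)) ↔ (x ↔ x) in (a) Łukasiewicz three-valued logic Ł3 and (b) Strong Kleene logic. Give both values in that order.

In Łukasiewicz three-valued logic Ł3: x ↔ z = F ↔ U = U  [1 − |0−½|]
y → (x ↔ z) = U → U = T
x ↔ x = F ↔ F = T
(y → (x ↔ z)) ↔ (x ↔ x) = T ↔ T = T
In Strong Kleene logic: x ↔ z = F ↔ U = U
y → (x ↔ z) = U → U = U  [¬U ∨ U]
x ↔ x = F ↔ F = T
(y → (x ↔ z)) ↔ (x ↔ x) = U ↔ T = U
They differ because Łukasiewicz three-valued logic Ł3 and Strong Kleene logic treat U differently under implication.

T; U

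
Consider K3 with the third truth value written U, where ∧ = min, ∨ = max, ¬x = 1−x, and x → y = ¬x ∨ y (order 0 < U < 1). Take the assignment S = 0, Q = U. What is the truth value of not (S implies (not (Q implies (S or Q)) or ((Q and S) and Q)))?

0

S or Q = 0 or U = U
Q implies (S or Q) = U implies U = U  [not U or U]
not (Q implies (S or Q)) = not U = U
Q and S = U and 0 = 0
(Q and S) and Q = 0 and U = 0
not (Q implies (S or Q)) or ((Q and S) and Q) = U or 0 = U
S implies (not (Q implies (S or Q)) or ((Q and S) and Q)) = 0 implies U = 1
not (S implies (not (Q implies (S or Q)) or ((Q and S) and Q))) = not 1 = 0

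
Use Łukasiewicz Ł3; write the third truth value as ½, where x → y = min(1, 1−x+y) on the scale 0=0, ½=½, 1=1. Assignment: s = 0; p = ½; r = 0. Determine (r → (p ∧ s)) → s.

p ∧ s = ½ ∧ 0 = 0
r → (p ∧ s) = 0 → 0 = 1
(r → (p ∧ s)) → s = 1 → 0 = 0

0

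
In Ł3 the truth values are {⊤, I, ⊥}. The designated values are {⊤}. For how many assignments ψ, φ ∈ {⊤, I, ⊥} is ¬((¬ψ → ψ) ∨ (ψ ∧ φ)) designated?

3

Designated under: (ψ=⊥, φ=⊤); (ψ=⊥, φ=I); (ψ=⊥, φ=⊥).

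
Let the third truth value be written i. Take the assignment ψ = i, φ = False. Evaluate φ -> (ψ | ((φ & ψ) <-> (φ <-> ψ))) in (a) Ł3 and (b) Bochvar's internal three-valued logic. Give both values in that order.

True; i

In Ł3: φ & ψ = False & i = False
φ <-> ψ = False <-> i = i  [1 − |0−½|]
(φ & ψ) <-> (φ <-> ψ) = False <-> i = i
ψ | ((φ & ψ) <-> (φ <-> ψ)) = i | i = i
φ -> (ψ | ((φ & ψ) <-> (φ <-> ψ))) = False -> i = True
In Bochvar's internal three-valued logic: φ & ψ = False & i = i
φ <-> ψ = False <-> i = i
(φ & ψ) <-> (φ <-> ψ) = i <-> i = i
ψ | ((φ & ψ) <-> (φ <-> ψ)) = i | i = i
φ -> (ψ | ((φ & ψ) <-> (φ <-> ψ))) = False -> i = i  [any arg is the third value ⇒ result is the third value]
They differ because Ł3 and Bochvar's internal three-valued logic treat i differently under the binary connectives.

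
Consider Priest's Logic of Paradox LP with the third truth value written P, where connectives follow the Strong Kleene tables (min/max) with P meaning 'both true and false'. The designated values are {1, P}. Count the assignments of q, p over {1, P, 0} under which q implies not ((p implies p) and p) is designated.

8

Of the 9 assignments, 8 give a value in {1, P}.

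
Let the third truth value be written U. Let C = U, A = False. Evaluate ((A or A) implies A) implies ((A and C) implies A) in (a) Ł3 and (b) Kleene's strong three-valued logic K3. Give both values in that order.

In Ł3: A or A = False or False = False
(A or A) implies A = False implies False = True
A and C = False and U = False
(A and C) implies A = False implies False = True
((A or A) implies A) implies ((A and C) implies A) = True implies True = True
In Kleene's strong three-valued logic K3: A or A = False or False = False
(A or A) implies A = False implies False = True
A and C = False and U = False
(A and C) implies A = False implies False = True
((A or A) implies A) implies ((A and C) implies A) = True implies True = True

True; True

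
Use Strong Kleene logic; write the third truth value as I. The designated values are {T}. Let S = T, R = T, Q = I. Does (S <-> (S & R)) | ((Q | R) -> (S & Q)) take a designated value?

Yes

S & R = T & T = T
S <-> (S & R) = T <-> T = T
Q | R = I | T = T
S & Q = T & I = I
(Q | R) -> (S & Q) = T -> I = I
(S <-> (S & R)) | ((Q | R) -> (S & Q)) = T | I = T
T ∈ {T}.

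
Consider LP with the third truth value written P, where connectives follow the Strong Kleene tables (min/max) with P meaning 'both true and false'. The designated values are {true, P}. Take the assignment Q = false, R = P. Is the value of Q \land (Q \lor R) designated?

No

Q \lor R = false \lor P = P
Q \land (Q \lor R) = false \land P = false
false ∉ {true, P}.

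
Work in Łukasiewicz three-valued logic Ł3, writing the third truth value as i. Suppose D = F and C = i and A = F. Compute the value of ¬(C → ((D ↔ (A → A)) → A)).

F

A → A = F → F = T
D ↔ (A → A) = F ↔ T = F
(D ↔ (A → A)) → A = F → F = T
C → ((D ↔ (A → A)) → A) = i → T = T  [min(1, 1−½+1)]
¬(C → ((D ↔ (A → A)) → A)) = ¬T = F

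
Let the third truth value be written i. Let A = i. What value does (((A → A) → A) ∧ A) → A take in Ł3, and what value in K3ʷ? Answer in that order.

In Ł3: A → A = i → i = ⊤
(A → A) → A = ⊤ → i = i
((A → A) → A) ∧ A = i ∧ i = i
(((A → A) → A) ∧ A) → A = i → i = ⊤
In K3ʷ: A → A = i → i = i  [any arg is the third value ⇒ result is the third value]
(A → A) → A = i → i = i
((A → A) → A) ∧ A = i ∧ i = i
(((A → A) → A) ∧ A) → A = i → i = i
They differ because Ł3 and K3ʷ treat i differently under the binary connectives.

⊤; i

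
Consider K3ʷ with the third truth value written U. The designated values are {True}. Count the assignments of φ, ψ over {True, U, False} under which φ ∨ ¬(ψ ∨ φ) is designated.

Designated under: (φ=True, ψ=True); (φ=True, ψ=False); (φ=False, ψ=False).

3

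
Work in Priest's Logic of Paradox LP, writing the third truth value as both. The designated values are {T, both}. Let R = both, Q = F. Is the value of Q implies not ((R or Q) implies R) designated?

Yes

R or Q = both or F = both
(R or Q) implies R = both implies both = both  [not both or both]
not ((R or Q) implies R) = not both = both
Q implies not ((R or Q) implies R) = F implies both = T
T ∈ {T, both}.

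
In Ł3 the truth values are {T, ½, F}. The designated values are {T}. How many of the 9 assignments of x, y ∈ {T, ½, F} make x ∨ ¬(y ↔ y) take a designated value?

Designated under: (x=T, y=T); (x=T, y=½); (x=T, y=F).

3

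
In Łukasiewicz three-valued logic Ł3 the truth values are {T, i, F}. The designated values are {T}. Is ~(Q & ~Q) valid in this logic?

No

Countermodel: Q=i gives i, which is not designated.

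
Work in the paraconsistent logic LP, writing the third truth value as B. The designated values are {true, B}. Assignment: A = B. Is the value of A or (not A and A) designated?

not A = not B = B
not A and A = B and B = B
A or (not A and A) = B or B = B
B ∈ {true, B}.

Yes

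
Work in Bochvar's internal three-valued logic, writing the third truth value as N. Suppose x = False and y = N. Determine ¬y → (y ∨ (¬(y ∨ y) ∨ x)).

¬y = ¬N = N
y ∨ y = N ∨ N = N
¬(y ∨ y) = ¬N = N
¬(y ∨ y) ∨ x = N ∨ False = N
y ∨ (¬(y ∨ y) ∨ x) = N ∨ N = N
¬y → (y ∨ (¬(y ∨ y) ∨ x)) = N → N = N  [any arg is the third value ⇒ result is the third value]

N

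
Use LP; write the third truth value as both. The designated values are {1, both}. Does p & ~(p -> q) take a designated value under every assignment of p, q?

Countermodel: p=1, q=1 gives 0, which is not designated.

No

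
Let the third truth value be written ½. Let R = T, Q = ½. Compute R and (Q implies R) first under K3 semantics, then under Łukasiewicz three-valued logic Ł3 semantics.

In K3: Q implies R = ½ implies T = T
R and (Q implies R) = T and T = T
In Łukasiewicz three-valued logic Ł3: Q implies R = ½ implies T = T  [min(1, 1−½+1)]
R and (Q implies R) = T and T = T

T; T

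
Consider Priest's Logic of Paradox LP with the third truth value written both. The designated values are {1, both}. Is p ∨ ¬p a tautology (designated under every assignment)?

Every assignment of p over {1, both, 0} gives a value in {1, both}.
In particular, with p=both: p ∨ ¬p = both.

Yes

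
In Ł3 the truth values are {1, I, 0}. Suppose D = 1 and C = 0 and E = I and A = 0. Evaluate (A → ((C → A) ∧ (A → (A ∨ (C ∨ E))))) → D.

C → A = 0 → 0 = 1
C ∨ E = 0 ∨ I = I
A ∨ (C ∨ E) = 0 ∨ I = I
A → (A ∨ (C ∨ E)) = 0 → I = 1  [min(1, 1−0+½)]
(C → A) ∧ (A → (A ∨ (C ∨ E))) = 1 ∧ 1 = 1
A → ((C → A) ∧ (A → (A ∨ (C ∨ E)))) = 0 → 1 = 1
(A → ((C → A) ∧ (A → (A ∨ (C ∨ E))))) → D = 1 → 1 = 1

1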